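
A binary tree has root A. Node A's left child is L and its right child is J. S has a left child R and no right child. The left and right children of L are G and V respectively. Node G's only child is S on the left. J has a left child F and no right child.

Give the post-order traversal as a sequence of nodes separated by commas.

Post-order visits the left subtree, then the right subtree, then the node.
At A: go left to L.
  At L: go left to G.
    At G: go left to S.
      At S: go left to R.
        R is a leaf — visit R.
      At S: no right child.
      Visit S.
    At G: no right child.
    Visit G.
  At L: go right to V.
    V is a leaf — visit V.
  Visit L.
At A: go right to J.
  At J: go left to F.
    F is a leaf — visit F.
  At J: no right child.
  Visit J.
Visit A.

R, S, G, V, L, F, J, A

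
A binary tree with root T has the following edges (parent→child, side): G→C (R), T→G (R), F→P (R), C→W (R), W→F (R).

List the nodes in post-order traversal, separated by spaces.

Post-order visits the left subtree, then the right subtree, then the node.
At T: no left child.
At T: go right to G.
  At G: no left child.
  At G: go right to C.
    At C: no left child.
    At C: go right to W.
      At W: no left child.
      At W: go right to F.
        At F: no left child.
        At F: go right to P.
          P is a leaf — visit P.
        Visit F.
      Visit W.
    Visit C.
  Visit G.
Visit T.

P F W C G T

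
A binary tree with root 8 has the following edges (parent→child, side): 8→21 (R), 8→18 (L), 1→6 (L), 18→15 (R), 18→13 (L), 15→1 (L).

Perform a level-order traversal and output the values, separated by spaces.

Level-order visits nodes level by level from the root, left to right within each level.
Level 0: 8
Level 1: 18, 21
Level 2: 13, 15
Level 3: 1
Level 4: 6

8 18 21 13 15 1 6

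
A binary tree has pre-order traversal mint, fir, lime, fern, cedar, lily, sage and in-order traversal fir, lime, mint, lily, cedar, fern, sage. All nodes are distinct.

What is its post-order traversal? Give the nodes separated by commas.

lime, fir, lily, cedar, sage, fern, mint

The first element of pre-order is the root; it splits in-order into left and right subtrees.
Root mint: left subtree has 2 nodes {fir, lime}, right has 4 {lily, cedar, fern, sage}.
  Root fir: left subtree has 0 nodes { }, right has 1 {lime}.
  Root fern: left subtree has 2 nodes {lily, cedar}, right has 1 {sage}.
    Root cedar: left subtree has 1 node {lily}, right has 0 { }.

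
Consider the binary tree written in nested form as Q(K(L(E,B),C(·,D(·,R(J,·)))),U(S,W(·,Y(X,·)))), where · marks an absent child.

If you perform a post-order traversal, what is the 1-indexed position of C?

7

Post-order visits the left subtree, then the right subtree, then the node.
At Q: go left to K.
  At K: go left to L.
    At L: go left to E.
      E is a leaf — visit E.
    At L: go right to B.
      B is a leaf — visit B.
    Visit L.
  At K: go right to C.
    At C: no left child.
    At C: go right to D.
      At D: no left child.
      At D: go right to R.
        At R: go left to J.
          J is a leaf — visit J.
        At R: no right child.
        Visit R.
      Visit D.
    Visit C.
  Visit K.
At Q: go right to U.
  At U: go left to S.
    S is a leaf — visit S.
  At U: go right to W.
    At W: no left child.
    At W: go right to Y.
      At Y: go left to X.
        X is a leaf — visit X.
      At Y: no right child.
      Visit Y.
    Visit W.
  Visit U.
Visit Q.
Full post-order sequence: E, B, L, J, R, D, C, K, S, X, Y, W, U, Q.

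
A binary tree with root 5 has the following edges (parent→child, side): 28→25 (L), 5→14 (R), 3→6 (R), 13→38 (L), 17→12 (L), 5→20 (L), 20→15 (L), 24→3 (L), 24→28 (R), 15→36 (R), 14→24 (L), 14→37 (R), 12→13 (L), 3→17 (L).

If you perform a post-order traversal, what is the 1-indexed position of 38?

Post-order visits the left subtree, then the right subtree, then the node.
At 5: go left to 20.
  At 20: go left to 15.
    At 15: no left child.
    At 15: go right to 36.
      36 is a leaf — visit 36.
    Visit 15.
  At 20: no right child.
  Visit 20.
At 5: go right to 14.
  At 14: go left to 24.
    At 24: go left to 3.
      At 3: go left to 17.
        At 17: go left to 12.
          At 12: go left to 13.
            At 13: go left to 38.
              38 is a leaf — visit 38.
            At 13: no right child.
            Visit 13.
          At 12: no right child.
          Visit 12.
        At 17: no right child.
        Visit 17.
      At 3: go right to 6.
        6 is a leaf — visit 6.
      Visit 3.
    At 24: go right to 28.
      At 28: go left to 25.
        25 is a leaf — visit 25.
      At 28: no right child.
      Visit 28.
    Visit 24.
  At 14: go right to 37.
    37 is a leaf — visit 37.
  Visit 14.
Visit 5.
Full post-order sequence: 36, 15, 20, 38, 13, 12, 17, 6, 3, 25, 28, 24, 37, 14, 5.

4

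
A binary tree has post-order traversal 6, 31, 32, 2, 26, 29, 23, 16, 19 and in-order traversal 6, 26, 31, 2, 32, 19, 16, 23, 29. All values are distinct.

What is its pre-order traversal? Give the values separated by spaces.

19 26 6 2 31 32 16 23 29

The last element of post-order is the root; it splits in-order into left and right subtrees.
Root 19: left subtree has 5 nodes {6, 26, 31, 2, 32}, right has 3 {16, 23, 29}.
  Root 26: left subtree has 1 node {6}, right has 3 {31, 2, 32}.
    Root 2: left subtree has 1 node {31}, right has 1 {32}.
  Root 16: left subtree has 0 nodes { }, right has 2 {23, 29}.
    Root 23: left subtree has 0 nodes { }, right has 1 {29}.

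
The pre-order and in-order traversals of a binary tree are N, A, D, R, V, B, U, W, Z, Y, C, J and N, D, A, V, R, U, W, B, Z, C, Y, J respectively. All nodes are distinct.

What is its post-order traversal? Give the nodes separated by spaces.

The first element of pre-order is the root; it splits in-order into left and right subtrees.
Root N: left subtree has 0 nodes { }, right has 11 {D, A, V, R, U, W, B, Z, C, Y, J}.
  Root A: left subtree has 1 node {D}, right has 9 {V, R, U, W, B, Z, C, Y, J}.
    Root R: left subtree has 1 node {V}, right has 7 {U, W, B, Z, C, Y, J}.
      Root B: left subtree has 2 nodes {U, W}, right has 4 {Z, C, Y, J}.
        Root U: left subtree has 0 nodes { }, right has 1 {W}.
        Root Z: left subtree has 0 nodes { }, right has 3 {C, Y, J}.
          Root Y: left subtree has 1 node {C}, right has 1 {J}.

D V W U C J Y Z B R A N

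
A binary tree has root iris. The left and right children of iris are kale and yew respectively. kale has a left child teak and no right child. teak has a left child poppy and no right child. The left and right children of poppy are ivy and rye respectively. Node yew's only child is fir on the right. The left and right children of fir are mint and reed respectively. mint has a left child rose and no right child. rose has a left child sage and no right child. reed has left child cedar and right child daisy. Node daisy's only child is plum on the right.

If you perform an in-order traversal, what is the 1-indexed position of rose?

9

In-order visits the left subtree, then the node, then the right subtree.
At iris: go left to kale.
  At kale: go left to teak.
    At teak: go left to poppy.
      At poppy: go left to ivy.
        ivy is a leaf — visit ivy.
      Visit poppy.
      At poppy: go right to rye.
        rye is a leaf — visit rye.
    Visit teak.
    At teak: no right child.
  Visit kale.
  At kale: no right child.
Visit iris.
At iris: go right to yew.
  At yew: no left child.
  Visit yew.
  At yew: go right to fir.
    At fir: go left to mint.
      At mint: go left to rose.
        At rose: go left to sage.
          sage is a leaf — visit sage.
        Visit rose.
        At rose: no right child.
      Visit mint.
      At mint: no right child.
    Visit fir.
    At fir: go right to reed.
      At reed: go left to cedar.
        cedar is a leaf — visit cedar.
      Visit reed.
      At reed: go right to daisy.
        At daisy: no left child.
        Visit daisy.
        At daisy: go right to plum.
          plum is a leaf — visit plum.
Full in-order sequence: ivy, poppy, rye, teak, kale, iris, yew, sage, rose, mint, fir, cedar, reed, daisy, plum.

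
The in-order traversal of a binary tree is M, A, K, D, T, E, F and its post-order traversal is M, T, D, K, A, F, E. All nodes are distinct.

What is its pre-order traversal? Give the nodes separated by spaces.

E A M K D T F

The last element of post-order is the root; it splits in-order into left and right subtrees.
Root E: left subtree has 5 nodes {M, A, K, D, T}, right has 1 {F}.
  Root A: left subtree has 1 node {M}, right has 3 {K, D, T}.
    Root K: left subtree has 0 nodes { }, right has 2 {D, T}.
      Root D: left subtree has 0 nodes { }, right has 1 {T}.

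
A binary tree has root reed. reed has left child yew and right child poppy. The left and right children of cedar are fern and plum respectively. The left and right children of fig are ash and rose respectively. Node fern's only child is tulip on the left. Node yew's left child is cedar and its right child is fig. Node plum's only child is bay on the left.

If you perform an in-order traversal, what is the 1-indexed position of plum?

In-order visits the left subtree, then the node, then the right subtree.
At reed: go left to yew.
  At yew: go left to cedar.
    At cedar: go left to fern.
      At fern: go left to tulip.
        tulip is a leaf — visit tulip.
      Visit fern.
      At fern: no right child.
    Visit cedar.
    At cedar: go right to plum.
      At plum: go left to bay.
        bay is a leaf — visit bay.
      Visit plum.
      At plum: no right child.
  Visit yew.
  At yew: go right to fig.
    At fig: go left to ash.
      ash is a leaf — visit ash.
    Visit fig.
    At fig: go right to rose.
      rose is a leaf — visit rose.
Visit reed.
At reed: go right to poppy.
  poppy is a leaf — visit poppy.
Full in-order sequence: tulip, fern, cedar, bay, plum, yew, ash, fig, rose, reed, poppy.

5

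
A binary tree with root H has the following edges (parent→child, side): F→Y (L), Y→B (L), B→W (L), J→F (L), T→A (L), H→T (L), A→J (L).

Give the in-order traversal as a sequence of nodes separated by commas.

In-order visits the left subtree, then the node, then the right subtree.
At H: go left to T.
  At T: go left to A.
    At A: go left to J.
      At J: go left to F.
        At F: go left to Y.
          At Y: go left to B.
            At B: go left to W.
              W is a leaf — visit W.
            Visit B.
            At B: no right child.
          Visit Y.
          At Y: no right child.
        Visit F.
        At F: no right child.
      Visit J.
      At J: no right child.
    Visit A.
    At A: no right child.
  Visit T.
  At T: no right child.
Visit H.
At H: no right child.

W, B, Y, F, J, A, T, H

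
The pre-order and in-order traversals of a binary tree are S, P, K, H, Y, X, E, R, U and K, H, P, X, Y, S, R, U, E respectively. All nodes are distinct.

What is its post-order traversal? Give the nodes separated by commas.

The first element of pre-order is the root; it splits in-order into left and right subtrees.
Root S: left subtree has 5 nodes {K, H, P, X, Y}, right has 3 {R, U, E}.
  Root P: left subtree has 2 nodes {K, H}, right has 2 {X, Y}.
    Root K: left subtree has 0 nodes { }, right has 1 {H}.
    Root Y: left subtree has 1 node {X}, right has 0 { }.
  Root E: left subtree has 2 nodes {R, U}, right has 0 { }.
    Root R: left subtree has 0 nodes { }, right has 1 {U}.

H, K, X, Y, P, U, R, E, S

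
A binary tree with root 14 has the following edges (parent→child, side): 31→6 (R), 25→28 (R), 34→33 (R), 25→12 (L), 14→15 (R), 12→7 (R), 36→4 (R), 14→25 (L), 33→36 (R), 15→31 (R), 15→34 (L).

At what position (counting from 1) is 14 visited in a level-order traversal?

1

Level-order visits nodes level by level from the root, left to right within each level.
Level 0: 14
Level 1: 25, 15
Level 2: 12, 28, 34, 31
Level 3: 7, 33, 6
Level 4: 36
Level 5: 4
Full level-order sequence: 14, 25, 15, 12, 28, 34, 31, 7, 33, 6, 36, 4.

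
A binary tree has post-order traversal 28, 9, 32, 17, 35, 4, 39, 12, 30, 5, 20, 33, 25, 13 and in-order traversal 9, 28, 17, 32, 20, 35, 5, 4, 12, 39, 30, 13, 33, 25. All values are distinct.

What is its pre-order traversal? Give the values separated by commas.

13, 20, 17, 9, 28, 32, 5, 35, 30, 12, 4, 39, 25, 33

The last element of post-order is the root; it splits in-order into left and right subtrees.
Root 13: left subtree has 11 nodes {9, 28, 17, 32, 20, 35, 5, 4, 12, 39, 30}, right has 2 {33, 25}.
  Root 20: left subtree has 4 nodes {9, 28, 17, 32}, right has 6 {35, 5, 4, 12, 39, 30}.
    Root 17: left subtree has 2 nodes {9, 28}, right has 1 {32}.
      Root 9: left subtree has 0 nodes { }, right has 1 {28}.
    Root 5: left subtree has 1 node {35}, right has 4 {4, 12, 39, 30}.
      Root 30: left subtree has 3 nodes {4, 12, 39}, right has 0 { }.
        Root 12: left subtree has 1 node {4}, right has 1 {39}.
  Root 25: left subtree has 1 node {33}, right has 0 { }.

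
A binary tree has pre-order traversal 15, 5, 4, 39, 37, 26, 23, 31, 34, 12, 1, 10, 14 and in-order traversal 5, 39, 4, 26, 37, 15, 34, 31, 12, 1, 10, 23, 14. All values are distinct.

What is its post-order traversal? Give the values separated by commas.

39, 26, 37, 4, 5, 34, 10, 1, 12, 31, 14, 23, 15

The first element of pre-order is the root; it splits in-order into left and right subtrees.
Root 15: left subtree has 5 nodes {5, 39, 4, 26, 37}, right has 7 {34, 31, 12, 1, 10, 23, 14}.
  Root 5: left subtree has 0 nodes { }, right has 4 {39, 4, 26, 37}.
    Root 4: left subtree has 1 node {39}, right has 2 {26, 37}.
      Root 37: left subtree has 1 node {26}, right has 0 { }.
  Root 23: left subtree has 5 nodes {34, 31, 12, 1, 10}, right has 1 {14}.
    Root 31: left subtree has 1 node {34}, right has 3 {12, 1, 10}.
      Root 12: left subtree has 0 nodes { }, right has 2 {1, 10}.
        Root 1: left subtree has 0 nodes { }, right has 1 {10}.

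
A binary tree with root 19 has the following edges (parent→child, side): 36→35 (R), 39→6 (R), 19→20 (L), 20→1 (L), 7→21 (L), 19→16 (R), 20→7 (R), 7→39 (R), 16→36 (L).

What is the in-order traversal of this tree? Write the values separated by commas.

In-order visits the left subtree, then the node, then the right subtree.
At 19: go left to 20.
  At 20: go left to 1.
    1 is a leaf — visit 1.
  Visit 20.
  At 20: go right to 7.
    At 7: go left to 21.
      21 is a leaf — visit 21.
    Visit 7.
    At 7: go right to 39.
      At 39: no left child.
      Visit 39.
      At 39: go right to 6.
        6 is a leaf — visit 6.
Visit 19.
At 19: go right to 16.
  At 16: go left to 36.
    At 36: no left child.
    Visit 36.
    At 36: go right to 35.
      35 is a leaf — visit 35.
  Visit 16.
  At 16: no right child.

1, 20, 21, 7, 39, 6, 19, 36, 35, 16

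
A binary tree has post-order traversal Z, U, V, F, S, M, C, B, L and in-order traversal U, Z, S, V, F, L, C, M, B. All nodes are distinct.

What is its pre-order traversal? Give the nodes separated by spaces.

L S U Z F V B C M

The last element of post-order is the root; it splits in-order into left and right subtrees.
Root L: left subtree has 5 nodes {U, Z, S, V, F}, right has 3 {C, M, B}.
  Root S: left subtree has 2 nodes {U, Z}, right has 2 {V, F}.
    Root U: left subtree has 0 nodes { }, right has 1 {Z}.
    Root F: left subtree has 1 node {V}, right has 0 { }.
  Root B: left subtree has 2 nodes {C, M}, right has 0 { }.
    Root C: left subtree has 0 nodes { }, right has 1 {M}.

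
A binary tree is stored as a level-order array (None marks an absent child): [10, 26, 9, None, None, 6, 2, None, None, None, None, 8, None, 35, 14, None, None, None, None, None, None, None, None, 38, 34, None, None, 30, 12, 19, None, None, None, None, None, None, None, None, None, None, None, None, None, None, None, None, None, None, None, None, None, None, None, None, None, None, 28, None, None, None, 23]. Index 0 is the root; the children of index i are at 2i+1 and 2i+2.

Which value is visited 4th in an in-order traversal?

In-order visits the left subtree, then the node, then the right subtree.
At 10: go left to 26.
  26 is a leaf — visit 26.
Visit 10.
At 10: go right to 9.
  At 9: go left to 6.
    At 6: go left to 8.
      At 8: go left to 38.
        38 is a leaf — visit 38.
      Visit 8.
      At 8: go right to 34.
        34 is a leaf — visit 34.
    Visit 6.
    At 6: no right child.
  Visit 9.
  At 9: go right to 2.
    At 2: go left to 35.
      At 35: go left to 30.
        At 30: no left child.
        Visit 30.
        At 30: go right to 28.
          28 is a leaf — visit 28.
      Visit 35.
      At 35: go right to 12.
        12 is a leaf — visit 12.
    Visit 2.
    At 2: go right to 14.
      At 14: go left to 19.
        At 19: no left child.
        Visit 19.
        At 19: go right to 23.
          23 is a leaf — visit 23.
      Visit 14.
      At 14: no right child.
Full in-order sequence: 26, 10, 38, 8, 34, 6, 9, 30, 28, 35, 12, 2, 19, 23, 14.

8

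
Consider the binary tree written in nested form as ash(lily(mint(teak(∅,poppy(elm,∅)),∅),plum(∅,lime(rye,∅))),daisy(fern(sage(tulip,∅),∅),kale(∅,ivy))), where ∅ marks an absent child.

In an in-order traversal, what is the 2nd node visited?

In-order visits the left subtree, then the node, then the right subtree.
At ash: go left to lily.
  At lily: go left to mint.
    At mint: go left to teak.
      At teak: no left child.
      Visit teak.
      At teak: go right to poppy.
        At poppy: go left to elm.
          elm is a leaf — visit elm.
        Visit poppy.
        At poppy: no right child.
    Visit mint.
    At mint: no right child.
  Visit lily.
  At lily: go right to plum.
    At plum: no left child.
    Visit plum.
    At plum: go right to lime.
      At lime: go left to rye.
        rye is a leaf — visit rye.
      Visit lime.
      At lime: no right child.
Visit ash.
At ash: go right to daisy.
  At daisy: go left to fern.
    At fern: go left to sage.
      At sage: go left to tulip.
        tulip is a leaf — visit tulip.
      Visit sage.
      At sage: no right child.
    Visit fern.
    At fern: no right child.
  Visit daisy.
  At daisy: go right to kale.
    At kale: no left child.
    Visit kale.
    At kale: go right to ivy.
      ivy is a leaf — visit ivy.
Full in-order sequence: teak, elm, poppy, mint, lily, plum, rye, lime, ash, tulip, sage, fern, daisy, kale, ivy.

elm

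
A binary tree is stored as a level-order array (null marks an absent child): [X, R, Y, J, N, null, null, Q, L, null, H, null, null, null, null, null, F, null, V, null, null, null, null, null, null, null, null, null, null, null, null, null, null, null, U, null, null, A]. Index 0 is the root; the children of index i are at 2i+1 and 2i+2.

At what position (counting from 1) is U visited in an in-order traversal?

3

In-order visits the left subtree, then the node, then the right subtree.
At X: go left to R.
  At R: go left to J.
    At J: go left to Q.
      At Q: no left child.
      Visit Q.
      At Q: go right to F.
        At F: no left child.
        Visit F.
        At F: go right to U.
          U is a leaf — visit U.
    Visit J.
    At J: go right to L.
      At L: no left child.
      Visit L.
      At L: go right to V.
        At V: go left to A.
          A is a leaf — visit A.
        Visit V.
        At V: no right child.
  Visit R.
  At R: go right to N.
    At N: no left child.
    Visit N.
    At N: go right to H.
      H is a leaf — visit H.
Visit X.
At X: go right to Y.
  Y is a leaf — visit Y.
Full in-order sequence: Q, F, U, J, L, A, V, R, N, H, X, Y.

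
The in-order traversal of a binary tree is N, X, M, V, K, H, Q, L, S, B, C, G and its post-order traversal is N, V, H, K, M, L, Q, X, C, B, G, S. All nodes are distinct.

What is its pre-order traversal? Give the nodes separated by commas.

The last element of post-order is the root; it splits in-order into left and right subtrees.
Root S: left subtree has 8 nodes {N, X, M, V, K, H, Q, L}, right has 3 {B, C, G}.
  Root X: left subtree has 1 node {N}, right has 6 {M, V, K, H, Q, L}.
    Root Q: left subtree has 4 nodes {M, V, K, H}, right has 1 {L}.
      Root M: left subtree has 0 nodes { }, right has 3 {V, K, H}.
        Root K: left subtree has 1 node {V}, right has 1 {H}.
  Root G: left subtree has 2 nodes {B, C}, right has 0 { }.
    Root B: left subtree has 0 nodes { }, right has 1 {C}.

S, X, N, Q, M, K, V, H, L, G, B, C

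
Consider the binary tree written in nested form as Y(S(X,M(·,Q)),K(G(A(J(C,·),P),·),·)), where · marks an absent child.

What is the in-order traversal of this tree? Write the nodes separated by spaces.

In-order visits the left subtree, then the node, then the right subtree.
At Y: go left to S.
  At S: go left to X.
    X is a leaf — visit X.
  Visit S.
  At S: go right to M.
    At M: no left child.
    Visit M.
    At M: go right to Q.
      Q is a leaf — visit Q.
Visit Y.
At Y: go right to K.
  At K: go left to G.
    At G: go left to A.
      At A: go left to J.
        At J: go left to C.
          C is a leaf — visit C.
        Visit J.
        At J: no right child.
      Visit A.
      At A: go right to P.
        P is a leaf — visit P.
    Visit G.
    At G: no right child.
  Visit K.
  At K: no right child.

X S M Q Y C J A P G K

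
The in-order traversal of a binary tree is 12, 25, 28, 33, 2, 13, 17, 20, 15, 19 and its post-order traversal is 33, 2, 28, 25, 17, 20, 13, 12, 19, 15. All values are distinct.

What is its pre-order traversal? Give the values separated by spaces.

15 12 13 25 28 2 33 20 17 19

The last element of post-order is the root; it splits in-order into left and right subtrees.
Root 15: left subtree has 8 nodes {12, 25, 28, 33, 2, 13, 17, 20}, right has 1 {19}.
  Root 12: left subtree has 0 nodes { }, right has 7 {25, 28, 33, 2, 13, 17, 20}.
    Root 13: left subtree has 4 nodes {25, 28, 33, 2}, right has 2 {17, 20}.
      Root 25: left subtree has 0 nodes { }, right has 3 {28, 33, 2}.
        Root 28: left subtree has 0 nodes { }, right has 2 {33, 2}.
          Root 2: left subtree has 1 node {33}, right has 0 { }.
      Root 20: left subtree has 1 node {17}, right has 0 { }.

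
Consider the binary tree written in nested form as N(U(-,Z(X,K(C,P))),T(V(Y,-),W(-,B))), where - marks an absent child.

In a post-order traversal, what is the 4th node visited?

K

Post-order visits the left subtree, then the right subtree, then the node.
At N: go left to U.
  At U: no left child.
  At U: go right to Z.
    At Z: go left to X.
      X is a leaf — visit X.
    At Z: go right to K.
      At K: go left to C.
        C is a leaf — visit C.
      At K: go right to P.
        P is a leaf — visit P.
      Visit K.
    Visit Z.
  Visit U.
At N: go right to T.
  At T: go left to V.
    At V: go left to Y.
      Y is a leaf — visit Y.
    At V: no right child.
    Visit V.
  At T: go right to W.
    At W: no left child.
    At W: go right to B.
      B is a leaf — visit B.
    Visit W.
  Visit T.
Visit N.
Full post-order sequence: X, C, P, K, Z, U, Y, V, B, W, T, N.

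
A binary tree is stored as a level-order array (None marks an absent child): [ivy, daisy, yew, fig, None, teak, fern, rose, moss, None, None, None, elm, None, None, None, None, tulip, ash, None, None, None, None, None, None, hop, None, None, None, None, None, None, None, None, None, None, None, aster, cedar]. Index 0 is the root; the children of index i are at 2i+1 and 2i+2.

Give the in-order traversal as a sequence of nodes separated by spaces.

In-order visits the left subtree, then the node, then the right subtree.
At ivy: go left to daisy.
  At daisy: go left to fig.
    At fig: go left to rose.
      rose is a leaf — visit rose.
    Visit fig.
    At fig: go right to moss.
      At moss: go left to tulip.
        tulip is a leaf — visit tulip.
      Visit moss.
      At moss: go right to ash.
        At ash: go left to aster.
          aster is a leaf — visit aster.
        Visit ash.
        At ash: go right to cedar.
          cedar is a leaf — visit cedar.
  Visit daisy.
  At daisy: no right child.
Visit ivy.
At ivy: go right to yew.
  At yew: go left to teak.
    At teak: no left child.
    Visit teak.
    At teak: go right to elm.
      At elm: go left to hop.
        hop is a leaf — visit hop.
      Visit elm.
      At elm: no right child.
  Visit yew.
  At yew: go right to fern.
    fern is a leaf — visit fern.

rose fig tulip moss aster ash cedar daisy ivy teak hop elm yew fern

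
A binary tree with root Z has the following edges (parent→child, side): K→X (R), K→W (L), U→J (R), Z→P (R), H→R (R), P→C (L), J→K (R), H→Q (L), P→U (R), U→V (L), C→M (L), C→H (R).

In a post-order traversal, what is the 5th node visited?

Post-order visits the left subtree, then the right subtree, then the node.
At Z: no left child.
At Z: go right to P.
  At P: go left to C.
    At C: go left to M.
      M is a leaf — visit M.
    At C: go right to H.
      At H: go left to Q.
        Q is a leaf — visit Q.
      At H: go right to R.
        R is a leaf — visit R.
      Visit H.
    Visit C.
  At P: go right to U.
    At U: go left to V.
      V is a leaf — visit V.
    At U: go right to J.
      At J: no left child.
      At J: go right to K.
        At K: go left to W.
          W is a leaf — visit W.
        At K: go right to X.
          X is a leaf — visit X.
        Visit K.
      Visit J.
    Visit U.
  Visit P.
Visit Z.
Full post-order sequence: M, Q, R, H, C, V, W, X, K, J, U, P, Z.

C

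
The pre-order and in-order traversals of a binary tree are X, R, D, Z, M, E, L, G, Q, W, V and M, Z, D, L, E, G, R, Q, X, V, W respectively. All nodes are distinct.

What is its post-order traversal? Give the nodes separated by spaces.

The first element of pre-order is the root; it splits in-order into left and right subtrees.
Root X: left subtree has 8 nodes {M, Z, D, L, E, G, R, Q}, right has 2 {V, W}.
  Root R: left subtree has 6 nodes {M, Z, D, L, E, G}, right has 1 {Q}.
    Root D: left subtree has 2 nodes {M, Z}, right has 3 {L, E, G}.
      Root Z: left subtree has 1 node {M}, right has 0 { }.
      Root E: left subtree has 1 node {L}, right has 1 {G}.
  Root W: left subtree has 1 node {V}, right has 0 { }.

M Z L G E D Q R V W X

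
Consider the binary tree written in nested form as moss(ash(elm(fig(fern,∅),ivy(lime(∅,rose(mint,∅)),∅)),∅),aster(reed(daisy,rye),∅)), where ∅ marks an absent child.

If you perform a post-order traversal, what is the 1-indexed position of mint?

Post-order visits the left subtree, then the right subtree, then the node.
At moss: go left to ash.
  At ash: go left to elm.
    At elm: go left to fig.
      At fig: go left to fern.
        fern is a leaf — visit fern.
      At fig: no right child.
      Visit fig.
    At elm: go right to ivy.
      At ivy: go left to lime.
        At lime: no left child.
        At lime: go right to rose.
          At rose: go left to mint.
            mint is a leaf — visit mint.
          At rose: no right child.
          Visit rose.
        Visit lime.
      At ivy: no right child.
      Visit ivy.
    Visit elm.
  At ash: no right child.
  Visit ash.
At moss: go right to aster.
  At aster: go left to reed.
    At reed: go left to daisy.
      daisy is a leaf — visit daisy.
    At reed: go right to rye.
      rye is a leaf — visit rye.
    Visit reed.
  At aster: no right child.
  Visit aster.
Visit moss.
Full post-order sequence: fern, fig, mint, rose, lime, ivy, elm, ash, daisy, rye, reed, aster, moss.

3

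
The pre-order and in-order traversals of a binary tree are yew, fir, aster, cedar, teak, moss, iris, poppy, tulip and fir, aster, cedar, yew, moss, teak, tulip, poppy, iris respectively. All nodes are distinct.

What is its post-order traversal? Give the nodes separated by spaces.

The first element of pre-order is the root; it splits in-order into left and right subtrees.
Root yew: left subtree has 3 nodes {fir, aster, cedar}, right has 5 {moss, teak, tulip, poppy, iris}.
  Root fir: left subtree has 0 nodes { }, right has 2 {aster, cedar}.
    Root aster: left subtree has 0 nodes { }, right has 1 {cedar}.
  Root teak: left subtree has 1 node {moss}, right has 3 {tulip, poppy, iris}.
    Root iris: left subtree has 2 nodes {tulip, poppy}, right has 0 { }.
      Root poppy: left subtree has 1 node {tulip}, right has 0 { }.

cedar aster fir moss tulip poppy iris teak yew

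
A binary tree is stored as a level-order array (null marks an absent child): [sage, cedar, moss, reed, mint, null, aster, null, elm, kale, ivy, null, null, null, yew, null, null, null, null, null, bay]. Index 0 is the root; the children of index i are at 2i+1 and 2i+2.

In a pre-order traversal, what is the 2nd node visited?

Pre-order visits the node, then its left subtree, then its right subtree.
Visit sage.
At sage: go left to cedar.
  Visit cedar.
  At cedar: go left to reed.
    Visit reed.
    At reed: no left child.
    At reed: go right to elm.
      elm is a leaf — visit elm.
  At cedar: go right to mint.
    Visit mint.
    At mint: go left to kale.
      Visit kale.
      At kale: no left child.
      At kale: go right to bay.
        bay is a leaf — visit bay.
    At mint: go right to ivy.
      ivy is a leaf — visit ivy.
At sage: go right to moss.
  Visit moss.
  At moss: no left child.
  At moss: go right to aster.
    Visit aster.
    At aster: no left child.
    At aster: go right to yew.
      yew is a leaf — visit yew.
Full pre-order sequence: sage, cedar, reed, elm, mint, kale, bay, ivy, moss, aster, yew.

cedar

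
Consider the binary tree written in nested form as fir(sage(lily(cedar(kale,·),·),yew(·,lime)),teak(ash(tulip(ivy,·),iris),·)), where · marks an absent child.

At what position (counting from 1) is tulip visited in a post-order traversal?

8

Post-order visits the left subtree, then the right subtree, then the node.
At fir: go left to sage.
  At sage: go left to lily.
    At lily: go left to cedar.
      At cedar: go left to kale.
        kale is a leaf — visit kale.
      At cedar: no right child.
      Visit cedar.
    At lily: no right child.
    Visit lily.
  At sage: go right to yew.
    At yew: no left child.
    At yew: go right to lime.
      lime is a leaf — visit lime.
    Visit yew.
  Visit sage.
At fir: go right to teak.
  At teak: go left to ash.
    At ash: go left to tulip.
      At tulip: go left to ivy.
        ivy is a leaf — visit ivy.
      At tulip: no right child.
      Visit tulip.
    At ash: go right to iris.
      iris is a leaf — visit iris.
    Visit ash.
  At teak: no right child.
  Visit teak.
Visit fir.
Full post-order sequence: kale, cedar, lily, lime, yew, sage, ivy, tulip, iris, ash, teak, fir.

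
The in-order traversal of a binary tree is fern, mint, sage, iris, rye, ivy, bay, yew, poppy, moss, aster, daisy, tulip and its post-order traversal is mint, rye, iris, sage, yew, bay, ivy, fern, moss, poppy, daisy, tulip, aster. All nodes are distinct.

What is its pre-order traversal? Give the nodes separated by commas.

The last element of post-order is the root; it splits in-order into left and right subtrees.
Root aster: left subtree has 10 nodes {fern, mint, sage, iris, rye, ivy, bay, yew, poppy, moss}, right has 2 {daisy, tulip}.
  Root poppy: left subtree has 8 nodes {fern, mint, sage, iris, rye, ivy, bay, yew}, right has 1 {moss}.
    Root fern: left subtree has 0 nodes { }, right has 7 {mint, sage, iris, rye, ivy, bay, yew}.
      Root ivy: left subtree has 4 nodes {mint, sage, iris, rye}, right has 2 {bay, yew}.
        Root sage: left subtree has 1 node {mint}, right has 2 {iris, rye}.
          Root iris: left subtree has 0 nodes { }, right has 1 {rye}.
        Root bay: left subtree has 0 nodes { }, right has 1 {yew}.
  Root tulip: left subtree has 1 node {daisy}, right has 0 { }.

aster, poppy, fern, ivy, sage, mint, iris, rye, bay, yew, moss, tulip, daisy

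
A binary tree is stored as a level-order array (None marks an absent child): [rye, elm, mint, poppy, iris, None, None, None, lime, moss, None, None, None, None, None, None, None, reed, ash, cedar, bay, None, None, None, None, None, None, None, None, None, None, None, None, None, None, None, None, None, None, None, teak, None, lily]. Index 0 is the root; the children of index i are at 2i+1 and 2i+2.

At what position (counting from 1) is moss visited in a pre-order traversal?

8

Pre-order visits the node, then its left subtree, then its right subtree.
Visit rye.
At rye: go left to elm.
  Visit elm.
  At elm: go left to poppy.
    Visit poppy.
    At poppy: no left child.
    At poppy: go right to lime.
      Visit lime.
      At lime: go left to reed.
        reed is a leaf — visit reed.
      At lime: go right to ash.
        ash is a leaf — visit ash.
  At elm: go right to iris.
    Visit iris.
    At iris: go left to moss.
      Visit moss.
      At moss: go left to cedar.
        Visit cedar.
        At cedar: no left child.
        At cedar: go right to teak.
          teak is a leaf — visit teak.
      At moss: go right to bay.
        Visit bay.
        At bay: no left child.
        At bay: go right to lily.
          lily is a leaf — visit lily.
    At iris: no right child.
At rye: go right to mint.
  mint is a leaf — visit mint.
Full pre-order sequence: rye, elm, poppy, lime, reed, ash, iris, moss, cedar, teak, bay, lily, mint.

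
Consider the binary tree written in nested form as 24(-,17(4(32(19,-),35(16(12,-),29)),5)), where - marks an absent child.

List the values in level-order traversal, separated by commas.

24, 17, 4, 5, 32, 35, 19, 16, 29, 12

Level-order visits nodes level by level from the root, left to right within each level.
Level 0: 24
Level 1: 17
Level 2: 4, 5
Level 3: 32, 35
Level 4: 19, 16, 29
Level 5: 12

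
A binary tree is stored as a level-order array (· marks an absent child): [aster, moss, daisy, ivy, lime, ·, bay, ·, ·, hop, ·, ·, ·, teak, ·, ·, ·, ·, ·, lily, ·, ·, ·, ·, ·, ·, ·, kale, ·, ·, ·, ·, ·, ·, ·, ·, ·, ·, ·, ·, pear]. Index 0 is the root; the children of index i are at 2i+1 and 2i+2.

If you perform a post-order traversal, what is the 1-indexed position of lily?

3

Post-order visits the left subtree, then the right subtree, then the node.
At aster: go left to moss.
  At moss: go left to ivy.
    ivy is a leaf — visit ivy.
  At moss: go right to lime.
    At lime: go left to hop.
      At hop: go left to lily.
        At lily: no left child.
        At lily: go right to pear.
          pear is a leaf — visit pear.
        Visit lily.
      At hop: no right child.
      Visit hop.
    At lime: no right child.
    Visit lime.
  Visit moss.
At aster: go right to daisy.
  At daisy: no left child.
  At daisy: go right to bay.
    At bay: go left to teak.
      At teak: go left to kale.
        kale is a leaf — visit kale.
      At teak: no right child.
      Visit teak.
    At bay: no right child.
    Visit bay.
  Visit daisy.
Visit aster.
Full post-order sequence: ivy, pear, lily, hop, lime, moss, kale, teak, bay, daisy, aster.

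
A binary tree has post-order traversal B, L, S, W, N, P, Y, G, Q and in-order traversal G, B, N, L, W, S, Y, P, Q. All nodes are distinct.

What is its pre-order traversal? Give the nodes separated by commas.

Q, G, Y, N, B, W, L, S, P

The last element of post-order is the root; it splits in-order into left and right subtrees.
Root Q: left subtree has 8 nodes {G, B, N, L, W, S, Y, P}, right has 0 { }.
  Root G: left subtree has 0 nodes { }, right has 7 {B, N, L, W, S, Y, P}.
    Root Y: left subtree has 5 nodes {B, N, L, W, S}, right has 1 {P}.
      Root N: left subtree has 1 node {B}, right has 3 {L, W, S}.
        Root W: left subtree has 1 node {L}, right has 1 {S}.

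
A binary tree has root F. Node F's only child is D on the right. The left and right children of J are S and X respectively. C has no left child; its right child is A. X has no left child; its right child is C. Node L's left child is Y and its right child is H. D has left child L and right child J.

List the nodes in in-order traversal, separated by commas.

In-order visits the left subtree, then the node, then the right subtree.
At F: no left child.
Visit F.
At F: go right to D.
  At D: go left to L.
    At L: go left to Y.
      Y is a leaf — visit Y.
    Visit L.
    At L: go right to H.
      H is a leaf — visit H.
  Visit D.
  At D: go right to J.
    At J: go left to S.
      S is a leaf — visit S.
    Visit J.
    At J: go right to X.
      At X: no left child.
      Visit X.
      At X: go right to C.
        At C: no left child.
        Visit C.
        At C: go right to A.
          A is a leaf — visit A.

F, Y, L, H, D, S, J, X, C, A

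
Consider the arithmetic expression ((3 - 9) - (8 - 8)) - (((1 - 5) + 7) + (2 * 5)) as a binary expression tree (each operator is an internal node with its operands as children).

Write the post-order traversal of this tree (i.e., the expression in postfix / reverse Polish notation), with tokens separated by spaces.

Post-order on an expression tree gives postfix notation: for each operator, emit left operand, right operand, then the operator.

3 9 - 8 8 - - 1 5 - 7 + 2 5 * + -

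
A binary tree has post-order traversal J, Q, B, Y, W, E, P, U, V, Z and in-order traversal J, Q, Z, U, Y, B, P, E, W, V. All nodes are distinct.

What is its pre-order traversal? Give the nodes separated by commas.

Z, Q, J, V, U, P, Y, B, E, W

The last element of post-order is the root; it splits in-order into left and right subtrees.
Root Z: left subtree has 2 nodes {J, Q}, right has 7 {U, Y, B, P, E, W, V}.
  Root Q: left subtree has 1 node {J}, right has 0 { }.
  Root V: left subtree has 6 nodes {U, Y, B, P, E, W}, right has 0 { }.
    Root U: left subtree has 0 nodes { }, right has 5 {Y, B, P, E, W}.
      Root P: left subtree has 2 nodes {Y, B}, right has 2 {E, W}.
        Root Y: left subtree has 0 nodes { }, right has 1 {B}.
        Root E: left subtree has 0 nodes { }, right has 1 {W}.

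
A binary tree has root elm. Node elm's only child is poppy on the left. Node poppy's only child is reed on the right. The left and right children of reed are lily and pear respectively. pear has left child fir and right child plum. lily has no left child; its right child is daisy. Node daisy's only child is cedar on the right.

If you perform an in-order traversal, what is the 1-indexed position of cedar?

4

In-order visits the left subtree, then the node, then the right subtree.
At elm: go left to poppy.
  At poppy: no left child.
  Visit poppy.
  At poppy: go right to reed.
    At reed: go left to lily.
      At lily: no left child.
      Visit lily.
      At lily: go right to daisy.
        At daisy: no left child.
        Visit daisy.
        At daisy: go right to cedar.
          cedar is a leaf — visit cedar.
    Visit reed.
    At reed: go right to pear.
      At pear: go left to fir.
        fir is a leaf — visit fir.
      Visit pear.
      At pear: go right to plum.
        plum is a leaf — visit plum.
Visit elm.
At elm: no right child.
Full in-order sequence: poppy, lily, daisy, cedar, reed, fir, pear, plum, elm.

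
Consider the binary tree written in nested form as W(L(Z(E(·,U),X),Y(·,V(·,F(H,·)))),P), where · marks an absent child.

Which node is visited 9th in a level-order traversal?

Level-order visits nodes level by level from the root, left to right within each level.
Level 0: W
Level 1: L, P
Level 2: Z, Y
Level 3: E, X, V
Level 4: U, F
Level 5: H
Full level-order sequence: W, L, P, Z, Y, E, X, V, U, F, H.

U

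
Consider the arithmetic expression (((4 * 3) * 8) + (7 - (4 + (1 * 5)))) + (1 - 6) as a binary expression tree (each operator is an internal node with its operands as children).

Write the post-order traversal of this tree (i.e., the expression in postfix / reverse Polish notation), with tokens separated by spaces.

Post-order on an expression tree gives postfix notation: for each operator, emit left operand, right operand, then the operator.

4 3 * 8 * 7 4 1 5 * + - + 1 6 - +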